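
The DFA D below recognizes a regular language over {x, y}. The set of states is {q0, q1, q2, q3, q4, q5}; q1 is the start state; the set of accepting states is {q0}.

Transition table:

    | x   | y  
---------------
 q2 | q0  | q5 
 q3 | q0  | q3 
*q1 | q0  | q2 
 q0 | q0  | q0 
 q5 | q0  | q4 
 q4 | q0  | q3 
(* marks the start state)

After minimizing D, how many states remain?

2

Initial partition by acceptance: {q0} | {q1,q2,q3,q4,q5}.
The partition is now stable with 2 blocks: {q0} | {q1,q2,q3,q4,q5}.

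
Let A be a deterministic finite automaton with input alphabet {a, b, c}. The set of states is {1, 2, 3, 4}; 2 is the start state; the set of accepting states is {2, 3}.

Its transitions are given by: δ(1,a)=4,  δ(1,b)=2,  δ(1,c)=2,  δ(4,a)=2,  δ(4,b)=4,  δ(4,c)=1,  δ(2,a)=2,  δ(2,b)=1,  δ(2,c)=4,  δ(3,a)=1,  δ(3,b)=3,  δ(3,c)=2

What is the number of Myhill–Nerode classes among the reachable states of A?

3

States {3} cannot be reached from the start state, so discard them.
P0 = {2} | {1,4}.
On input a, block {1,4} splits into {1} and {4}.
Stable partition: {2} | {1} | {4} — 3 equivalence classes.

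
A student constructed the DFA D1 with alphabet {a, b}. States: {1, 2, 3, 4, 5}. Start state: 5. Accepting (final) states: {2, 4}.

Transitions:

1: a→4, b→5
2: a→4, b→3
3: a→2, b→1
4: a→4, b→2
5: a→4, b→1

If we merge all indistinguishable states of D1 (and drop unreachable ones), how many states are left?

4

Every state is reachable, so we keep all 5.
Start with accepting vs non-accepting: {2,4} | {1,3,5}.
Split {2,4} by δ(·,b) → {2} and {4}.
Refine {1,3,5} on symbol a: members go to different blocks, giving {1,5} and {3}.
The partition is now stable with 4 blocks: {2} | {1,5} | {4} | {3}.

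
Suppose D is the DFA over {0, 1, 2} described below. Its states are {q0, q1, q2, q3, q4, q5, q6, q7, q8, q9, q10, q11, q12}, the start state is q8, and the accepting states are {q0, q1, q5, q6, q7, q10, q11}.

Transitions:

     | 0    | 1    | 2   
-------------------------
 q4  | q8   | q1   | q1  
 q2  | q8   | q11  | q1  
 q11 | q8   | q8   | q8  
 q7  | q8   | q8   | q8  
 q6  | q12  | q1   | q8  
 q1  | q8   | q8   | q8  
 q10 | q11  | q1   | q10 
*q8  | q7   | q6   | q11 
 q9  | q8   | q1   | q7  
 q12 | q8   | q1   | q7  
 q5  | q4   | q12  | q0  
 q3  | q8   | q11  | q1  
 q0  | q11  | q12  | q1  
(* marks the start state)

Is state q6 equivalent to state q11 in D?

No

Reachable states from the start: {q1,q6,q7,q8,q11,q12}. Unreachable: {q0,q2,q3,q4,q5,q9,q10} — drop them.
Initial partition by acceptance: {q1,q6,q7,q11} | {q8,q12}.
Refine {q1,q6,q7,q11} on symbol 1: members go to different blocks, giving {q1,q7,q11} and {q6}.
Refine {q8,q12} on symbol 0: members go to different blocks, giving {q8} and {q12}.
Stable partition: {q1,q7,q11} | {q8} | {q6} | {q12} — 4 equivalence classes.
q6 and q11 end up in different blocks, so they are distinguishable. For instance, the string '1' is accepted from only q6.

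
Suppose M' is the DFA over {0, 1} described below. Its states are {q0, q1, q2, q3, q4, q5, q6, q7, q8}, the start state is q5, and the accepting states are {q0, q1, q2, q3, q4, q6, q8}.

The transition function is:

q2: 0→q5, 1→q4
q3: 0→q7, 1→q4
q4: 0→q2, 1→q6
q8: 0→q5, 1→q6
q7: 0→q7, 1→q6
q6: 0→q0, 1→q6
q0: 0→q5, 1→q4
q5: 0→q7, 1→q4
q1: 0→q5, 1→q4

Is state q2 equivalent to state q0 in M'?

Reachable states from the start: {q0,q2,q4,q5,q6,q7}. Unreachable: {q1,q3,q8} — drop them.
Start with accepting vs non-accepting: {q0,q2,q4,q6} | {q5,q7}.
Refine {q0,q2,q4,q6} on symbol 0: members go to different blocks, giving {q0,q2} and {q4,q6}.
Stable partition: {q0,q2} | {q5,q7} | {q4,q6} — 3 equivalence classes.
q2 and q0 lie in the same block of the stable partition, so they are equivalent — no string distinguishes them.

Yes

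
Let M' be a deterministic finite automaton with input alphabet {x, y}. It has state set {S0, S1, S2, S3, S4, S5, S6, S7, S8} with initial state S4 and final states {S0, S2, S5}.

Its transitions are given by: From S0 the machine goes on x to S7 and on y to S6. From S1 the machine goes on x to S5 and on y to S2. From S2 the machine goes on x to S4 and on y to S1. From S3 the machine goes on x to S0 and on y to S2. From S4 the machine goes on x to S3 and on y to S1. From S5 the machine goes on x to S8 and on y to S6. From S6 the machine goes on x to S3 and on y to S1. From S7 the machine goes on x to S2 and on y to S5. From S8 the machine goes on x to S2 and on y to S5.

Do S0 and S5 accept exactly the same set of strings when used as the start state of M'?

Every state is reachable, so we keep all 9.
P0 = {S0,S2,S5} | {S1,S3,S4,S6,S7,S8}.
Split {S1,S3,S4,S6,S7,S8} by δ(·,x) → {S1,S3,S7,S8} and {S4,S6}.
Refine {S0,S2,S5} on symbol x: members go to different blocks, giving {S0,S5} and {S2}.
Refine {S1,S3,S7,S8} on symbol x: members go to different blocks, giving {S1,S3} and {S7,S8}.
No further refinement is possible. Final partition (5 blocks): {S0,S5} | {S1,S3} | {S4,S6} | {S2} | {S7,S8}.
S0 and S5 lie in the same block of the stable partition, so they are equivalent — no string distinguishes them.

Yes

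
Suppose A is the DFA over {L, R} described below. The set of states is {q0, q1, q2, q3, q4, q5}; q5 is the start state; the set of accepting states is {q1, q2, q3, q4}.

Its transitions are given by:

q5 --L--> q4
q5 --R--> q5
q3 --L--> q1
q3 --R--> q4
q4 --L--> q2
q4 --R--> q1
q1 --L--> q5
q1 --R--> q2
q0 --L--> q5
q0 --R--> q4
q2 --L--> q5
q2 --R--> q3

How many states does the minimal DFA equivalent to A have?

5

Reachable states from the start: {q1,q2,q3,q4,q5}. Unreachable: {q0} — drop them.
P0 = {q1,q2,q3,q4} | {q5}.
Refine {q1,q2,q3,q4} on symbol L: members go to different blocks, giving {q1,q2} and {q3,q4}.
Refine {q1,q2} on symbol R: members go to different blocks, giving {q1} and {q2}.
Split {q3,q4} by δ(·,L) → {q3} and {q4}.
The partition is now stable with 5 blocks: {q1} | {q5} | {q3} | {q2} | {q4}.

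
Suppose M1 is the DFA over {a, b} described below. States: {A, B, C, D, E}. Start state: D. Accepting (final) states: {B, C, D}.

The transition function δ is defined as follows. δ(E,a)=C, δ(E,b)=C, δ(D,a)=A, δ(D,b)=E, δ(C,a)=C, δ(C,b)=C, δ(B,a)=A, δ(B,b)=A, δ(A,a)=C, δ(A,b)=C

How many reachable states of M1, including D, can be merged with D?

Reachable states from the start: {A,C,D,E}. Unreachable: {B} — drop them.
Start with accepting vs non-accepting: {C,D} | {A,E}.
Refine {C,D} on symbol a: members go to different blocks, giving {C} and {D}.
The partition is now stable with 3 blocks: {C} | {A,E} | {D}.
The equivalence class containing D is {D}, of size 1.

1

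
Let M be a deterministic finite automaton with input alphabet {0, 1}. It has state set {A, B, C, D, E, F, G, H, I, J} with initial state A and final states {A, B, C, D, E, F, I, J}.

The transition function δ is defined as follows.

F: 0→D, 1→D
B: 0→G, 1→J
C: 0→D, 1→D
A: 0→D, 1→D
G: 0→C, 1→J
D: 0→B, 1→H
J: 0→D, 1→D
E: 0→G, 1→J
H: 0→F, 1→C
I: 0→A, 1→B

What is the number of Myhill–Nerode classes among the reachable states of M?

Reachable states from the start: {A,B,C,D,F,G,H,J}. Unreachable: {E,I} — drop them.
Start with accepting vs non-accepting: {A,B,C,D,F,J} | {G,H}.
On input 0, block {A,B,C,D,F,J} splits into {A,C,D,F,J} and {B}.
On input 0, block {A,C,D,F,J} splits into {A,C,F,J} and {D}.
No further refinement is possible. Final partition (4 blocks): {A,C,F,J} | {G,H} | {B} | {D}.

4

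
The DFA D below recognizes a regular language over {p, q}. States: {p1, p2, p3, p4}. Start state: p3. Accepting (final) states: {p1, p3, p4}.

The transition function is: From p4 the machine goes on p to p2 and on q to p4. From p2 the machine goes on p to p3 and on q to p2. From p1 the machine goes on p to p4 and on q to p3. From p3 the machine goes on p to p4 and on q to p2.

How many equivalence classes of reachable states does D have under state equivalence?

States {p1} cannot be reached from the start state, so discard them.
Start with accepting vs non-accepting: {p3,p4} | {p2}.
Split {p3,p4} by δ(·,p) → {p3} and {p4}.
Stable partition: {p3} | {p2} | {p4} — 3 equivalence classes.

3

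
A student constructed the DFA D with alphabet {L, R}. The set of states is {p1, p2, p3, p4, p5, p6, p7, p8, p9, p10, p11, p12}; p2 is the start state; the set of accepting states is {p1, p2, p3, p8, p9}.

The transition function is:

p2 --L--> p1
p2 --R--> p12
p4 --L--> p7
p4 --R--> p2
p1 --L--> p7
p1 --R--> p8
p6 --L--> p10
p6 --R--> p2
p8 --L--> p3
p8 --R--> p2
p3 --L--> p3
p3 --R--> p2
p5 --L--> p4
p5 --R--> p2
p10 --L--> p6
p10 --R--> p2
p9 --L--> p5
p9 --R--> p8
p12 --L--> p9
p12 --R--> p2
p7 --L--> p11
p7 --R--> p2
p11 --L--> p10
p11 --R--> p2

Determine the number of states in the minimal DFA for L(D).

5

Initial partition by acceptance: {p1,p2,p3,p8,p9} | {p4,p5,p6,p7,p10,p11,p12}.
Refine {p1,p2,p3,p8,p9} on symbol L: members go to different blocks, giving {p2,p3,p8} and {p1,p9}.
On input L, block {p2,p3,p8} splits into {p3,p8} and {p2}.
On input L, block {p4,p5,p6,p7,p10,p11,p12} splits into {p4,p5,p6,p7,p10,p11} and {p12}.
No further refinement is possible. Final partition (5 blocks): {p3,p8} | {p4,p5,p6,p7,p10,p11} | {p1,p9} | {p2} | {p12}.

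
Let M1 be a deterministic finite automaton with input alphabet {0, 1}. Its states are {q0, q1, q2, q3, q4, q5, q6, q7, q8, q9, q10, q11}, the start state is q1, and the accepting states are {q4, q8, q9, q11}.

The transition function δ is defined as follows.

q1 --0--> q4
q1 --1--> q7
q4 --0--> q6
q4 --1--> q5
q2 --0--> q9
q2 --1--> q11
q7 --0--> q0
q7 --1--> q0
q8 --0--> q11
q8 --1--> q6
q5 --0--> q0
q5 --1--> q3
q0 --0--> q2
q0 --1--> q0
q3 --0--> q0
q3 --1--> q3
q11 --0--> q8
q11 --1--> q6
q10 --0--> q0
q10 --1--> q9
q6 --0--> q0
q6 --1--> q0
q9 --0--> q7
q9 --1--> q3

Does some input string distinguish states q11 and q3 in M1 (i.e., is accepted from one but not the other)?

First remove the unreachable states {q10}; 11 states remain.
P0 = {q4,q8,q9,q11} | {q0,q1,q2,q3,q5,q6,q7}.
Refine {q4,q8,q9,q11} on symbol 0: members go to different blocks, giving {q4,q9} and {q8,q11}.
Refine {q0,q1,q2,q3,q5,q6,q7} on symbol 0: members go to different blocks, giving {q0,q3,q5,q6,q7} and {q1,q2}.
Refine {q0,q3,q5,q6,q7} on symbol 0: members go to different blocks, giving {q3,q5,q6,q7} and {q0}.
On input 1, block {q3,q5,q6,q7} splits into {q3,q5} and {q6,q7}.
Split {q1,q2} by δ(·,1) → {q1} and {q2}.
No further refinement is possible. Final partition (7 blocks): {q4,q9} | {q3,q5} | {q8,q11} | {q1} | {q0} | {q6,q7} | {q2}.
q11 and q3 end up in different blocks, so they are distinguishable. For instance, the string 'ε' is accepted from only q11.

Yes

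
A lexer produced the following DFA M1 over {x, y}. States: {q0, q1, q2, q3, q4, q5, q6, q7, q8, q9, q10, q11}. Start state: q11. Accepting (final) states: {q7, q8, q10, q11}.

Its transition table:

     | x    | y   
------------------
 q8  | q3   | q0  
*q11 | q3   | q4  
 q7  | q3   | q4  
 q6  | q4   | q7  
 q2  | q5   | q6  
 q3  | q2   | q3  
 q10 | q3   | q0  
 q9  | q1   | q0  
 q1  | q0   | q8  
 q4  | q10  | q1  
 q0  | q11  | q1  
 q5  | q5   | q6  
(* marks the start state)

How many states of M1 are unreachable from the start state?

BFS from q11 reaches {q0, q1, q2, q3, q4, q5, q6, q7, q8, q10, q11}; the 1 state(s) q9 are never visited.

1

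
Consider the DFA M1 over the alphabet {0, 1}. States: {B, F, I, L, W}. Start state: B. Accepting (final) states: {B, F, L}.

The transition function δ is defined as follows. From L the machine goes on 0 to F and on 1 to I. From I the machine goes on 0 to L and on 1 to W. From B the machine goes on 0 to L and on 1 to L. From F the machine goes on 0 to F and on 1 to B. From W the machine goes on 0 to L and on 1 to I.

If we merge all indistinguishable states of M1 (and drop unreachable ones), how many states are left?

Every state is reachable, so we keep all 5.
Start with accepting vs non-accepting: {B,F,L} | {I,W}.
Split {B,F,L} by δ(·,1) → {B,F} and {L}.
Refine {B,F} on symbol 0: members go to different blocks, giving {B} and {F}.
Stable partition: {B} | {I,W} | {L} | {F} — 4 equivalence classes.

4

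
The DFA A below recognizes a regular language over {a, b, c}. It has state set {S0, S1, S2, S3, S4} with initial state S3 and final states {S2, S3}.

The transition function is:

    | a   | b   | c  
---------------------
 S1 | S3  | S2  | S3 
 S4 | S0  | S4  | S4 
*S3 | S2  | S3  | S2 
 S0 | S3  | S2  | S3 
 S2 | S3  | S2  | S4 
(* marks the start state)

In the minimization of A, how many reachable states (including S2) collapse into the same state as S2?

Reachable states from the start: {S0,S2,S3,S4}. Unreachable: {S1} — drop them.
Start with accepting vs non-accepting: {S2,S3} | {S0,S4}.
Refine {S2,S3} on symbol c: members go to different blocks, giving {S2} and {S3}.
Split {S0,S4} by δ(·,a) → {S0} and {S4}.
The partition is now stable with 4 blocks: {S2} | {S0} | {S3} | {S4}.
The equivalence class containing S2 is {S2}, of size 1.

1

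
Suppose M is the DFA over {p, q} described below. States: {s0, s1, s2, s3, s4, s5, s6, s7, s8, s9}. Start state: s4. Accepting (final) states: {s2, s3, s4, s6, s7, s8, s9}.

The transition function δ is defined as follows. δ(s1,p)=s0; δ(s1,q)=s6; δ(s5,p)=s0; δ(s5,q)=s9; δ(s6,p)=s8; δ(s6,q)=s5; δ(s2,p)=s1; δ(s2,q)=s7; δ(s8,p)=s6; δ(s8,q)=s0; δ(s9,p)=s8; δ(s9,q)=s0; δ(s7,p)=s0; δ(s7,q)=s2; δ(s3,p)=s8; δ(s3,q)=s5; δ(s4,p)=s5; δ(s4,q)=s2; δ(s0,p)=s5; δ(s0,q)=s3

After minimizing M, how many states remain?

Every state is reachable, so we keep all 10.
Start with accepting vs non-accepting: {s2,s3,s4,s6,s7,s8,s9} | {s0,s1,s5}.
Split {s2,s3,s4,s6,s7,s8,s9} by δ(·,p) → {s3,s6,s8,s9} and {s2,s4,s7}.
No further refinement is possible. Final partition (3 blocks): {s3,s6,s8,s9} | {s0,s1,s5} | {s2,s4,s7}.

3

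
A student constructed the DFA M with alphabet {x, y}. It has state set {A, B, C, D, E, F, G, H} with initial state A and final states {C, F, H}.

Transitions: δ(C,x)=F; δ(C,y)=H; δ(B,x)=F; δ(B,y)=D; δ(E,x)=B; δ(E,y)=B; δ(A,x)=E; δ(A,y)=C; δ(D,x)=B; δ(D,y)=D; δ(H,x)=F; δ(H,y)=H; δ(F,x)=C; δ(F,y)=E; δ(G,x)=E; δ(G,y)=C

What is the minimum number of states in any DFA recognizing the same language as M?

6

First remove the unreachable states {G}; 7 states remain.
P0 = {C,F,H} | {A,B,D,E}.
Split {C,F,H} by δ(·,y) → {C,H} and {F}.
Split {A,B,D,E} by δ(·,x) → {A,D,E} and {B}.
Refine {A,D,E} on symbol x: members go to different blocks, giving {D,E} and {A}.
Refine {D,E} on symbol y: members go to different blocks, giving {D} and {E}.
No further refinement is possible. Final partition (6 blocks): {C,H} | {D} | {F} | {B} | {A} | {E}.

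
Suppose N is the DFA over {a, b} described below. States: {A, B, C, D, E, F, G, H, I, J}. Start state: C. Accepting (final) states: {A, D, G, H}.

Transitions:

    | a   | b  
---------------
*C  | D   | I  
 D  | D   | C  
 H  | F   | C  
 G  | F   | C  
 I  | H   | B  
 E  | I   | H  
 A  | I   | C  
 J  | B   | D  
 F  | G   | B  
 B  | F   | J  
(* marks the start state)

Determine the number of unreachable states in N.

No path from C leads to A, E; the other 8 states are all reachable.

2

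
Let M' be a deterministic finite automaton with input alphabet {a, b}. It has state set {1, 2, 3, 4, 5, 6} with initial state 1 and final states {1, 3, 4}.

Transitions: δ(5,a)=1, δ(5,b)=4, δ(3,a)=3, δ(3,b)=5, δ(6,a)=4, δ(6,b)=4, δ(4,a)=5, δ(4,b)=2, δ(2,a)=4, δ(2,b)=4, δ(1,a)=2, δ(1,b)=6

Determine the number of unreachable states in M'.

1

BFS from 1 reaches {1, 2, 4, 5, 6}; the 1 state(s) 3 are never visited.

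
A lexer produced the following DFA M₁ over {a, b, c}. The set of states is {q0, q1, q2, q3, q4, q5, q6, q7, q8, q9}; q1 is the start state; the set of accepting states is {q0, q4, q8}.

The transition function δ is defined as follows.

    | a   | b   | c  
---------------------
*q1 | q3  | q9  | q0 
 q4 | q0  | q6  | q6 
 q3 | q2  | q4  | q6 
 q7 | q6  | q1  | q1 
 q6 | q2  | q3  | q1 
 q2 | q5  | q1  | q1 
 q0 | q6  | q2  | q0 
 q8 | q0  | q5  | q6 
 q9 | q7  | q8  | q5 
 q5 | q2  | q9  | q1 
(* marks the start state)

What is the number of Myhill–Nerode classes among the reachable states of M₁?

Every state is reachable, so we keep all 10.
Initial partition by acceptance: {q0,q4,q8} | {q1,q2,q3,q5,q6,q7,q9}.
Refine {q0,q4,q8} on symbol a: members go to different blocks, giving {q4,q8} and {q0}.
On input b, block {q1,q2,q3,q5,q6,q7,q9} splits into {q1,q2,q5,q6,q7} and {q3,q9}.
Split {q1,q2,q5,q6,q7} by δ(·,a) → {q2,q5,q6,q7} and {q1}.
On input b, block {q2,q5,q6,q7} splits into {q2,q7} and {q5,q6}.
Stable partition: {q4,q8} | {q2,q7} | {q0} | {q3,q9} | {q1} | {q5,q6} — 6 equivalence classes.

6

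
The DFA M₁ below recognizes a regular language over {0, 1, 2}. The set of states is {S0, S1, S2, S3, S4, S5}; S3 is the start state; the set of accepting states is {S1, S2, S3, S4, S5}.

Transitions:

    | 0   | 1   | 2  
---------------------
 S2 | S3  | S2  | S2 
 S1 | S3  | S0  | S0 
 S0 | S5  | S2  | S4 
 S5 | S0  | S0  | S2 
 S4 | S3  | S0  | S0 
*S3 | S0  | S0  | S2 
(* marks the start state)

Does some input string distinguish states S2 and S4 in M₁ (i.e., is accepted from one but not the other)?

Reachable states from the start: {S0,S2,S3,S4,S5}. Unreachable: {S1} — drop them.
Start with accepting vs non-accepting: {S2,S3,S4,S5} | {S0}.
Refine {S2,S3,S4,S5} on symbol 0: members go to different blocks, giving {S2,S4} and {S3,S5}.
Refine {S2,S4} on symbol 1: members go to different blocks, giving {S2} and {S4}.
Stable partition: {S2} | {S0} | {S3,S5} | {S4} — 4 equivalence classes.
S2 and S4 end up in different blocks, so they are distinguishable. For instance, the string '1' is accepted from only S2.

Yes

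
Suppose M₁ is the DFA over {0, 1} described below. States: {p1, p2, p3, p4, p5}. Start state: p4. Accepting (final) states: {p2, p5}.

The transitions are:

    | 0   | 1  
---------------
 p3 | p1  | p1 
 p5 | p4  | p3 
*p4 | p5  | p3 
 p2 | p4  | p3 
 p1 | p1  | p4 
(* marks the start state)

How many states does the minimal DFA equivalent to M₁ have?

4

Reachable states from the start: {p1,p3,p4,p5}. Unreachable: {p2} — drop them.
P0 = {p5} | {p1,p3,p4}.
On input 0, block {p1,p3,p4} splits into {p1,p3} and {p4}.
Refine {p1,p3} on symbol 1: members go to different blocks, giving {p1} and {p3}.
No further refinement is possible. Final partition (4 blocks): {p5} | {p1} | {p4} | {p3}.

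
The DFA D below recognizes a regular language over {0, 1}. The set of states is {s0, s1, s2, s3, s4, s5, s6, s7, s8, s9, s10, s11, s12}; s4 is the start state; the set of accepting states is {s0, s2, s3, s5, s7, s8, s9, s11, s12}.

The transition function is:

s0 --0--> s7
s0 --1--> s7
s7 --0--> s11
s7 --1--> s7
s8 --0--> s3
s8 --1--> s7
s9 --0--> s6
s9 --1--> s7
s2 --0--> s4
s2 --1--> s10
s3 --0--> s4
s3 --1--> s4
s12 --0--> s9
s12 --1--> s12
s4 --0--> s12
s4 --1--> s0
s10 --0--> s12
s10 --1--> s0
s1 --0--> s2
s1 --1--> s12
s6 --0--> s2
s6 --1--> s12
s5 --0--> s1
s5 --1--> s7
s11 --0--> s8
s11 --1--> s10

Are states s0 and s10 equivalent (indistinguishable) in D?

No

States {s1,s5} cannot be reached from the start state, so discard them.
P0 = {s0,s2,s3,s7,s8,s9,s11,s12} | {s4,s6,s10}.
On input 0, block {s0,s2,s3,s7,s8,s9,s11,s12} splits into {s0,s7,s8,s11,s12} and {s2,s3,s9}.
Refine {s0,s7,s8,s11,s12} on symbol 0: members go to different blocks, giving {s0,s7,s11} and {s8,s12}.
On input 0, block {s0,s7,s11} splits into {s0,s7} and {s11}.
Split {s0,s7} by δ(·,0) → {s0} and {s7}.
Refine {s4,s6,s10} on symbol 0: members go to different blocks, giving {s4,s10} and {s6}.
Split {s2,s3,s9} by δ(·,0) → {s2,s3} and {s9}.
Refine {s8,s12} on symbol 0: members go to different blocks, giving {s8} and {s12}.
The partition is now stable with 9 blocks: {s0} | {s4,s10} | {s2,s3} | {s8} | {s11} | {s7} | {s6} | {s9} | {s12}.
s0 and s10 end up in different blocks, so they are distinguishable. For instance, the string 'ε' is accepted from only s0.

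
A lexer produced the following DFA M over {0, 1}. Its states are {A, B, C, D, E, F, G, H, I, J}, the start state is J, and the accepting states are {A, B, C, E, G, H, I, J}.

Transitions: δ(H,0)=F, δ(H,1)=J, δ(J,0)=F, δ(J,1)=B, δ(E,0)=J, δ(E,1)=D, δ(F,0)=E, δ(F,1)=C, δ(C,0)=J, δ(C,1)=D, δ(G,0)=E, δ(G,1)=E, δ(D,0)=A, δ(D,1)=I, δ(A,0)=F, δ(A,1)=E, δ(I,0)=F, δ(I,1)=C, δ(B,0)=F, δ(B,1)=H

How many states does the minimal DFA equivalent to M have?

Reachable states from the start: {A,B,C,D,E,F,H,I,J}. Unreachable: {G} — drop them.
P0 = {A,B,C,E,H,I,J} | {D,F}.
On input 0, block {A,B,C,E,H,I,J} splits into {A,B,H,I,J} and {C,E}.
On input 1, block {A,B,H,I,J} splits into {B,H,J} and {A,I}.
Refine {D,F} on symbol 0: members go to different blocks, giving {D} and {F}.
The partition is now stable with 5 blocks: {B,H,J} | {D} | {C,E} | {A,I} | {F}.

5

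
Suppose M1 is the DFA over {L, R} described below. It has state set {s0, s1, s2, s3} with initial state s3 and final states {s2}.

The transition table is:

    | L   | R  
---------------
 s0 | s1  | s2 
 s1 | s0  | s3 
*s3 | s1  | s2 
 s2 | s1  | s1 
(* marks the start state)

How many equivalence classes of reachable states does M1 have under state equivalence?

Start with accepting vs non-accepting: {s2} | {s0,s1,s3}.
Refine {s0,s1,s3} on symbol R: members go to different blocks, giving {s0,s3} and {s1}.
No further refinement is possible. Final partition (3 blocks): {s2} | {s0,s3} | {s1}.

3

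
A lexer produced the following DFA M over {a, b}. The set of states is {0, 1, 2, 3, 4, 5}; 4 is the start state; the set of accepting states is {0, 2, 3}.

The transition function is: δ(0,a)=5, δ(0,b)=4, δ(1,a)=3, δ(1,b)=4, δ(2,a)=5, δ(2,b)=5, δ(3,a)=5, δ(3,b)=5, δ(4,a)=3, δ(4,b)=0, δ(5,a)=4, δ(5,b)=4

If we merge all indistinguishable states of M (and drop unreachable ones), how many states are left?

4

First remove the unreachable states {1,2}; 4 states remain.
Start with accepting vs non-accepting: {0,3} | {4,5}.
Refine {4,5} on symbol a: members go to different blocks, giving {4} and {5}.
Refine {0,3} on symbol b: members go to different blocks, giving {0} and {3}.
Stable partition: {0} | {4} | {5} | {3} — 4 equivalence classes.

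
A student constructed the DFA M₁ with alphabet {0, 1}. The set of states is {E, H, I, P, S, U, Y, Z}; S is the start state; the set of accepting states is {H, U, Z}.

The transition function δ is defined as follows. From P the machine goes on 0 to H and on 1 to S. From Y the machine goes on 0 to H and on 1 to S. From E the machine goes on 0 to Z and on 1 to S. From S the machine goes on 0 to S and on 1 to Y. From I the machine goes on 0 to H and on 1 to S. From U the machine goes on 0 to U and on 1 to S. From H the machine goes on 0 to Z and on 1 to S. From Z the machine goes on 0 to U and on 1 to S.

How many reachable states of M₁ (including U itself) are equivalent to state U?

First remove the unreachable states {E,I,P}; 5 states remain.
P0 = {H,U,Z} | {S,Y}.
Refine {S,Y} on symbol 0: members go to different blocks, giving {S} and {Y}.
Stable partition: {H,U,Z} | {S} | {Y} — 3 equivalence classes.
The equivalence class containing U is {H,U,Z}, of size 3.

3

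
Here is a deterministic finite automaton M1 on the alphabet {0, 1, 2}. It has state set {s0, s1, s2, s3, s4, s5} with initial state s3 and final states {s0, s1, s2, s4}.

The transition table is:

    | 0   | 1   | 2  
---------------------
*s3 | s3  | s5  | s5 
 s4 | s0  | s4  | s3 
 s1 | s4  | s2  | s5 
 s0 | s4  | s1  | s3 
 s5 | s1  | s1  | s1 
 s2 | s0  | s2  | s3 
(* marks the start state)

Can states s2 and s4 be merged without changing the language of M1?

All states are reachable from the start state.
P0 = {s0,s1,s2,s4} | {s3,s5}.
Split {s3,s5} by δ(·,0) → {s3} and {s5}.
Split {s0,s1,s2,s4} by δ(·,2) → {s0,s2,s4} and {s1}.
On input 1, block {s0,s2,s4} splits into {s2,s4} and {s0}.
Stable partition: {s2,s4} | {s3} | {s5} | {s1} | {s0} — 5 equivalence classes.
s2 and s4 lie in the same block of the stable partition, so they are equivalent — no string distinguishes them.

Yes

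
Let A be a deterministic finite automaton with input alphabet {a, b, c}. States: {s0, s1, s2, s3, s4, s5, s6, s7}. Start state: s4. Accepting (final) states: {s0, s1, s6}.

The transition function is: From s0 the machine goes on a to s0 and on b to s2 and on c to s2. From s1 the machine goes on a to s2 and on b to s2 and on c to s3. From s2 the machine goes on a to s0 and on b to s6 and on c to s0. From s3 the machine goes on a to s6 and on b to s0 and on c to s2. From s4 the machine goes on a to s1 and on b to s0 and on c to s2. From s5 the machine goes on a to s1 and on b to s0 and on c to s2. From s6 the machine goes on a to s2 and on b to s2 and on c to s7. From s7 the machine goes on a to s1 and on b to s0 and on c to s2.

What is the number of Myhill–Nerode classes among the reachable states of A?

4

States {s5} cannot be reached from the start state, so discard them.
Initial partition by acceptance: {s0,s1,s6} | {s2,s3,s4,s7}.
On input a, block {s0,s1,s6} splits into {s1,s6} and {s0}.
On input a, block {s2,s3,s4,s7} splits into {s3,s4,s7} and {s2}.
No further refinement is possible. Final partition (4 blocks): {s1,s6} | {s3,s4,s7} | {s0} | {s2}.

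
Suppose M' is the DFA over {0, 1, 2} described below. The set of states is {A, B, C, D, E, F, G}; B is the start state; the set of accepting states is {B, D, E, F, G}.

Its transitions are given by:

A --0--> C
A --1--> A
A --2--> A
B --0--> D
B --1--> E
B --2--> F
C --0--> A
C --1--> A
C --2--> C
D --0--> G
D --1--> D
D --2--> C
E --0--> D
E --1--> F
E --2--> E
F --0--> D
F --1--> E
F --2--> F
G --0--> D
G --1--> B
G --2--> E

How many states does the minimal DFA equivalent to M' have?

Initial partition by acceptance: {B,D,E,F,G} | {A,C}.
Split {B,D,E,F,G} by δ(·,2) → {B,E,F,G} and {D}.
Stable partition: {B,E,F,G} | {A,C} | {D} — 3 equivalence classes.

3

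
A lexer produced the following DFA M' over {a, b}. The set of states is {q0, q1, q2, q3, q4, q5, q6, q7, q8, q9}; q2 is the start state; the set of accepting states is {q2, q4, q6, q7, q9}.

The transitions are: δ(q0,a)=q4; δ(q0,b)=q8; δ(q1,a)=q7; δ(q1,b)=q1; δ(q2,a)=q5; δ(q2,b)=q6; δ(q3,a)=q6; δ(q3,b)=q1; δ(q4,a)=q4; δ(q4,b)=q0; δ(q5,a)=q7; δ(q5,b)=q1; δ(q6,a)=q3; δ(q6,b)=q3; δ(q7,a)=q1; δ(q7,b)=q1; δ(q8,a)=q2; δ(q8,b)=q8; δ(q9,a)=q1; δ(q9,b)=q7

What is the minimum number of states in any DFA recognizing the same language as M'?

3

First remove the unreachable states {q0,q4,q8,q9}; 6 states remain.
Start with accepting vs non-accepting: {q2,q6,q7} | {q1,q3,q5}.
Split {q2,q6,q7} by δ(·,b) → {q6,q7} and {q2}.
Stable partition: {q6,q7} | {q1,q3,q5} | {q2} — 3 equivalence classes.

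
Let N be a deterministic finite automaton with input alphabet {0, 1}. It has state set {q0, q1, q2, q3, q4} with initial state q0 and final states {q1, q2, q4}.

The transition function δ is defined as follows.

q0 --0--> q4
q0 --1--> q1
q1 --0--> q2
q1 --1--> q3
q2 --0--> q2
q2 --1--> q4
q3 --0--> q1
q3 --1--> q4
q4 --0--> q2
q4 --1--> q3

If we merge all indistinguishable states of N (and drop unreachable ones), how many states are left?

All states are reachable from the start state.
Start with accepting vs non-accepting: {q1,q2,q4} | {q0,q3}.
Refine {q1,q2,q4} on symbol 1: members go to different blocks, giving {q1,q4} and {q2}.
The partition is now stable with 3 blocks: {q1,q4} | {q0,q3} | {q2}.

3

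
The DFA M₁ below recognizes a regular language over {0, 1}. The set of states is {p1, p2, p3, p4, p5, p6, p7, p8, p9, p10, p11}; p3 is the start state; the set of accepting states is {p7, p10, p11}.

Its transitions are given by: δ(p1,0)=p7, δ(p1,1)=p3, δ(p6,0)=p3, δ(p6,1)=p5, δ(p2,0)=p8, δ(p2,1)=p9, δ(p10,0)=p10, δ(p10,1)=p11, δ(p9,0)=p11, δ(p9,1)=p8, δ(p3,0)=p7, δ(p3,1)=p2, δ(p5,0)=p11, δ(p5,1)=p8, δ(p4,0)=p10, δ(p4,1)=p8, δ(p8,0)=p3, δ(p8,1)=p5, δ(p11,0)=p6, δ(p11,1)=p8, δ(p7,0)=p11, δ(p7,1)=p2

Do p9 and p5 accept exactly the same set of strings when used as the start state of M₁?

Reachable states from the start: {p2,p3,p5,p6,p7,p8,p9,p11}. Unreachable: {p1,p4,p10} — drop them.
Initial partition by acceptance: {p7,p11} | {p2,p3,p5,p6,p8,p9}.
Refine {p7,p11} on symbol 0: members go to different blocks, giving {p7} and {p11}.
Split {p2,p3,p5,p6,p8,p9} by δ(·,0) → {p2,p6,p8} and {p5,p9} and {p3}.
On input 0, block {p2,p6,p8} splits into {p6,p8} and {p2}.
No further refinement is possible. Final partition (6 blocks): {p7} | {p6,p8} | {p11} | {p5,p9} | {p3} | {p2}.
p9 and p5 lie in the same block of the stable partition, so they are equivalent — no string distinguishes them.

Yes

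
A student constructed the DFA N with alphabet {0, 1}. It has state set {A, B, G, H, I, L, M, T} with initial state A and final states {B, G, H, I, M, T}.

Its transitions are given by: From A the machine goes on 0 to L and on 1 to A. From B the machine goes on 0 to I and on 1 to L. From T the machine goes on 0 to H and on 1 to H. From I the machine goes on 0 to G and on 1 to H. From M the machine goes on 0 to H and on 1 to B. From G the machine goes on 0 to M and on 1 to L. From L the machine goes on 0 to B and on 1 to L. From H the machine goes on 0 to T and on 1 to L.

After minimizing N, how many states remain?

All states are reachable from the start state.
Initial partition by acceptance: {B,G,H,I,M,T} | {A,L}.
Refine {B,G,H,I,M,T} on symbol 1: members go to different blocks, giving {I,M,T} and {B,G,H}.
Refine {A,L} on symbol 0: members go to different blocks, giving {A} and {L}.
The partition is now stable with 4 blocks: {I,M,T} | {A} | {B,G,H} | {L}.

4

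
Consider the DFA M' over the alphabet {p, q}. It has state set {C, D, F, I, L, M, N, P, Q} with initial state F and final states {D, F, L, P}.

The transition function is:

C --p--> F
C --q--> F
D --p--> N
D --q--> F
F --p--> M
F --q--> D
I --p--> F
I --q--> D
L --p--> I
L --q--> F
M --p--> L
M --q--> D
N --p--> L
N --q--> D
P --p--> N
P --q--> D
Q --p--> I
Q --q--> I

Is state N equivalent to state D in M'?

No

Reachable states from the start: {D,F,I,L,M,N}. Unreachable: {C,P,Q} — drop them.
Start with accepting vs non-accepting: {D,F,L} | {I,M,N}.
Stable partition: {D,F,L} | {I,M,N} — 2 equivalence classes.
N and D end up in different blocks, so they are distinguishable. For instance, the string 'ε' is accepted from only D.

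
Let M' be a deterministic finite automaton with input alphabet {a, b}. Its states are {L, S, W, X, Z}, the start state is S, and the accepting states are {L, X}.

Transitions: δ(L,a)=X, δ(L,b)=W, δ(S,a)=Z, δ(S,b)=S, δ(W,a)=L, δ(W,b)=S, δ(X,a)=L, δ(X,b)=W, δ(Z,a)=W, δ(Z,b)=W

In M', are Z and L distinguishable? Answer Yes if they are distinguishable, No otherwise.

Yes

Initial partition by acceptance: {L,X} | {S,W,Z}.
Split {S,W,Z} by δ(·,a) → {S,Z} and {W}.
On input a, block {S,Z} splits into {Z} and {S}.
Stable partition: {L,X} | {Z} | {W} | {S} — 4 equivalence classes.
Z and L end up in different blocks, so they are distinguishable. For instance, the string 'ε' is accepted from only L.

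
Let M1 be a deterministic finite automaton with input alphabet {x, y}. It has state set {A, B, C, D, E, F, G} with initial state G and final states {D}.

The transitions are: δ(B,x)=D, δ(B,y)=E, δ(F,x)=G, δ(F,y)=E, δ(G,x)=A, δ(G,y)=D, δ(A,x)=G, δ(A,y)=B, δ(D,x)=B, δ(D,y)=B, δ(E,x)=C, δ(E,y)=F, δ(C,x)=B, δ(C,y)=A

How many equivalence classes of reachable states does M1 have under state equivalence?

Initial partition by acceptance: {D} | {A,B,C,E,F,G}.
On input x, block {A,B,C,E,F,G} splits into {A,C,E,F,G} and {B}.
On input x, block {A,C,E,F,G} splits into {A,E,F,G} and {C}.
Refine {A,E,F,G} on symbol x: members go to different blocks, giving {A,F,G} and {E}.
On input y, block {A,F,G} splits into {A} and {F} and {G}.
Stable partition: {D} | {A} | {B} | {C} | {E} | {F} | {G} — 7 equivalence classes.

7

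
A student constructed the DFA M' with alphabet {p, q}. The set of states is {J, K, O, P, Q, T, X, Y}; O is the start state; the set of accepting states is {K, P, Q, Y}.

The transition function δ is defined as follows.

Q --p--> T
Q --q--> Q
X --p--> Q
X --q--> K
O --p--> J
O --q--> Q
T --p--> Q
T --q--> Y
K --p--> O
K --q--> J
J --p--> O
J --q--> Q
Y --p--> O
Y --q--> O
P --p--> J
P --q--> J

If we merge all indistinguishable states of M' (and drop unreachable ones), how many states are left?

4

States {K,P,X} cannot be reached from the start state, so discard them.
Initial partition by acceptance: {Q,Y} | {J,O,T}.
On input q, block {Q,Y} splits into {Q} and {Y}.
Refine {J,O,T} on symbol p: members go to different blocks, giving {J,O} and {T}.
No further refinement is possible. Final partition (4 blocks): {Q} | {J,O} | {Y} | {T}.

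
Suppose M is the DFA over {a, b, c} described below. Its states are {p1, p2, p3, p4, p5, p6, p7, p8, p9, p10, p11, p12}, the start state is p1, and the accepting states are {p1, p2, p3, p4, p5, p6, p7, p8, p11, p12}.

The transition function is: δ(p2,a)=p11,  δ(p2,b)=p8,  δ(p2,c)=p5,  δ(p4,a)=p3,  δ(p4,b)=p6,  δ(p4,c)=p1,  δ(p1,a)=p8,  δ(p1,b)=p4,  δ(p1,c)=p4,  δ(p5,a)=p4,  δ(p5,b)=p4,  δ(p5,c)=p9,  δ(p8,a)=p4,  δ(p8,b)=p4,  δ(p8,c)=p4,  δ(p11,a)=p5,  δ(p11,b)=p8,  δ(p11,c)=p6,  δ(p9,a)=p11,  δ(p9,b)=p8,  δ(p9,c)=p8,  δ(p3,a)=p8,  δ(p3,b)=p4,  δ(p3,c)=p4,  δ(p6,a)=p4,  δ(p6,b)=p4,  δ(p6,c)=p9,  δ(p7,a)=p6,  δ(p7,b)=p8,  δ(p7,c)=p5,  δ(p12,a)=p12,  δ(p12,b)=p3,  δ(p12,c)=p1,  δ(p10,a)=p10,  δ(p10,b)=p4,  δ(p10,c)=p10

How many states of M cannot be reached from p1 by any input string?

No path from p1 leads to p2, p7, p10, p12; the other 8 states are all reachable.

4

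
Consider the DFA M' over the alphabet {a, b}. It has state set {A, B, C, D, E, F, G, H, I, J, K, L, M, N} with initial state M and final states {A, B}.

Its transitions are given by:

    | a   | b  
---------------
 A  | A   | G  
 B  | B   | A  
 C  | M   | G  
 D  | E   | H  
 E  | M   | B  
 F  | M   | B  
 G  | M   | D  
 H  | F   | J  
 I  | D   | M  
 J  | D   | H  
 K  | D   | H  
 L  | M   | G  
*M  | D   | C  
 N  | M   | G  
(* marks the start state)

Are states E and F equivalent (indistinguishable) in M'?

Yes

First remove the unreachable states {I,K,L,N}; 10 states remain.
Initial partition by acceptance: {A,B} | {C,D,E,F,G,H,J,M}.
Split {A,B} by δ(·,b) → {A} and {B}.
Split {C,D,E,F,G,H,J,M} by δ(·,b) → {C,D,G,H,J,M} and {E,F}.
Split {C,D,G,H,J,M} by δ(·,a) → {C,G,J,M} and {D,H}.
Refine {C,G,J,M} on symbol a: members go to different blocks, giving {C,G} and {J,M}.
On input b, block {C,G} splits into {C} and {G}.
Split {D,H} by δ(·,b) → {D} and {H}.
On input b, block {J,M} splits into {J} and {M}.
The partition is now stable with 9 blocks: {A} | {C} | {B} | {E,F} | {D} | {J} | {G} | {H} | {M}.
E and F lie in the same block of the stable partition, so they are equivalent — no string distinguishes them.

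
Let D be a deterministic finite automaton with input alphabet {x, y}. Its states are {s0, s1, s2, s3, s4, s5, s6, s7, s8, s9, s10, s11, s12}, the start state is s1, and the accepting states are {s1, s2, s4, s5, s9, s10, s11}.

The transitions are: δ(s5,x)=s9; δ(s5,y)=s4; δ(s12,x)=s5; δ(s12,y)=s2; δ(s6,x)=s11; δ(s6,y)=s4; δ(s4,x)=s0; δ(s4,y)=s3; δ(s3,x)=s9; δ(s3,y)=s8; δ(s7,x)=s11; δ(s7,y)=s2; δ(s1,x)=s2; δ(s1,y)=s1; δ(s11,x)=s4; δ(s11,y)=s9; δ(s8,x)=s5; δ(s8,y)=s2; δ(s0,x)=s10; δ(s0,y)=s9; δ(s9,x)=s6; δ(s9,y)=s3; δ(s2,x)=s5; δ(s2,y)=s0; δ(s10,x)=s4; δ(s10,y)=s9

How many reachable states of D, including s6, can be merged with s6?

2

States {s7,s12} cannot be reached from the start state, so discard them.
Initial partition by acceptance: {s1,s2,s4,s5,s9,s10,s11} | {s0,s3,s6,s8}.
Refine {s1,s2,s4,s5,s9,s10,s11} on symbol x: members go to different blocks, giving {s1,s2,s5,s10,s11} and {s4,s9}.
Split {s1,s2,s5,s10,s11} by δ(·,x) → {s5,s10,s11} and {s1,s2}.
Split {s0,s3,s6,s8} by δ(·,x) → {s0,s6,s8} and {s3}.
On input y, block {s0,s6,s8} splits into {s0,s6} and {s8}.
Split {s1,s2} by δ(·,x) → {s1} and {s2}.
No further refinement is possible. Final partition (7 blocks): {s5,s10,s11} | {s0,s6} | {s4,s9} | {s1} | {s3} | {s8} | {s2}.
The equivalence class containing s6 is {s0,s6}, of size 2.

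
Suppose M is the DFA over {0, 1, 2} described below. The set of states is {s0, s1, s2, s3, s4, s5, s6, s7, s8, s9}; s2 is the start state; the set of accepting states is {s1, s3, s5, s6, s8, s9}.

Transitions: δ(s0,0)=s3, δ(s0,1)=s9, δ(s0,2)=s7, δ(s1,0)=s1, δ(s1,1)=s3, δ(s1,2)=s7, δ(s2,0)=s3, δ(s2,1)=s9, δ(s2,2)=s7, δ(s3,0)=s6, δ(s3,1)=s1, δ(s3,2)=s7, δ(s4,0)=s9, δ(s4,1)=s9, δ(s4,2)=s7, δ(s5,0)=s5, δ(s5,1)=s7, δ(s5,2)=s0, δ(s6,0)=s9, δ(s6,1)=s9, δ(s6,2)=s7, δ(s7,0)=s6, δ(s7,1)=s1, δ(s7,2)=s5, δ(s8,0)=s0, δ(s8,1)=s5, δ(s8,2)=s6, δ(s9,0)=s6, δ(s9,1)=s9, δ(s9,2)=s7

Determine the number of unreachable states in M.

BFS from s2 reaches {s0, s1, s2, s3, s5, s6, s7, s9}; the 2 state(s) s4, s8 are never visited.

2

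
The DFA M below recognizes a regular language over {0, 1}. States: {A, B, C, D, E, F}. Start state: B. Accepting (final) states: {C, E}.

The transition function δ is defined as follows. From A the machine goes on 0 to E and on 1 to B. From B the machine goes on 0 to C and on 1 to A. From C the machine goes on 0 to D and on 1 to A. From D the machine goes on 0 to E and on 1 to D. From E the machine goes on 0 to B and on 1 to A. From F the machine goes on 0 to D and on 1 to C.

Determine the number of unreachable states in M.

1

BFS from B reaches {A, B, C, D, E}; the 1 state(s) F are never visited.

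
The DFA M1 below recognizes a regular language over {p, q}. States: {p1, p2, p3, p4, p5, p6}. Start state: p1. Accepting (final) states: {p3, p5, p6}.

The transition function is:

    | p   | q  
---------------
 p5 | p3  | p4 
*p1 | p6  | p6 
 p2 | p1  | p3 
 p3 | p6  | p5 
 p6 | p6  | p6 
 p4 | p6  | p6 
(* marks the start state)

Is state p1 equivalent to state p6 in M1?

No

First remove the unreachable states {p2,p3,p4,p5}; 2 states remain.
Start with accepting vs non-accepting: {p6} | {p1}.
Stable partition: {p6} | {p1} — 2 equivalence classes.
p1 and p6 end up in different blocks, so they are distinguishable. For instance, the string 'ε' is accepted from only p6.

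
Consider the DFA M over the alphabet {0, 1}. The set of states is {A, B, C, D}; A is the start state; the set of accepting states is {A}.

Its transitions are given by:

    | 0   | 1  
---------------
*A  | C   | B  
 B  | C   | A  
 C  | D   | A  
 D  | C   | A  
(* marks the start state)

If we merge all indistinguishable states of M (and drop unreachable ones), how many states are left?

2

Start with accepting vs non-accepting: {A} | {B,C,D}.
Stable partition: {A} | {B,C,D} — 2 equivalence classes.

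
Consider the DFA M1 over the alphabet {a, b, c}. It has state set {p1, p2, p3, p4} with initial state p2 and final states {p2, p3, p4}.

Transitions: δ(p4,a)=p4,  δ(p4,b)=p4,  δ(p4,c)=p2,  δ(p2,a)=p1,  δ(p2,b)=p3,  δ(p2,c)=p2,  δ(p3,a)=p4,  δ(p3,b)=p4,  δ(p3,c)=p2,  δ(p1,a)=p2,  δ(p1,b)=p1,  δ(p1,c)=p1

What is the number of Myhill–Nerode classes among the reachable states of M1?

3

Every state is reachable, so we keep all 4.
Start with accepting vs non-accepting: {p2,p3,p4} | {p1}.
Refine {p2,p3,p4} on symbol a: members go to different blocks, giving {p3,p4} and {p2}.
The partition is now stable with 3 blocks: {p3,p4} | {p1} | {p2}.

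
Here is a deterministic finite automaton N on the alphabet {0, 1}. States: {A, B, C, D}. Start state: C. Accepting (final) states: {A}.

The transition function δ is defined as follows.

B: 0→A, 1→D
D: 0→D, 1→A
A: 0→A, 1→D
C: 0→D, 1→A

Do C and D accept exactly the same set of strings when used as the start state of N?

Yes

States {B} cannot be reached from the start state, so discard them.
Start with accepting vs non-accepting: {A} | {C,D}.
No further refinement is possible. Final partition (2 blocks): {A} | {C,D}.
C and D lie in the same block of the stable partition, so they are equivalent — no string distinguishes them.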